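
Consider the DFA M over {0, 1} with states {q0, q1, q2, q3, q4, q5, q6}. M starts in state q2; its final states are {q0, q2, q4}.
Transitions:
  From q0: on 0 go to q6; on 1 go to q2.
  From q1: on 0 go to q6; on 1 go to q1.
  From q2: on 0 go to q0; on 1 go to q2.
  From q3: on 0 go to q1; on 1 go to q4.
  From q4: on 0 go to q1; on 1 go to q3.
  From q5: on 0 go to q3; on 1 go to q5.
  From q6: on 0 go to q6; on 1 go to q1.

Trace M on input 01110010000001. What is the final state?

q2 --0--> q0
q0 --1--> q2
q2 --1--> q2
q2 --1--> q2
q2 --0--> q0
q0 --0--> q6
q6 --1--> q1
q1 --0--> q6
q6 --0--> q6
q6 --0--> q6
q6 --0--> q6
q6 --0--> q6
q6 --0--> q6
q6 --1--> q1

q1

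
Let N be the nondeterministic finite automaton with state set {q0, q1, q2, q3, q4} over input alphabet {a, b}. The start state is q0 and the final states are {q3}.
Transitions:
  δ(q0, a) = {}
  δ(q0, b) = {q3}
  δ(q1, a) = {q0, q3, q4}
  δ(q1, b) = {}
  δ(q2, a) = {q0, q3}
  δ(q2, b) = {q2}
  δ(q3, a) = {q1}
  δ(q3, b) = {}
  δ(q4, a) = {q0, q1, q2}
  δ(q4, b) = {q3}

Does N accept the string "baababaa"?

Start: {q0}
read b: {q3}
read a: {q1}
read a: {q0, q3, q4}
read b: {q3}
read a: {q1}
read b: {}
The reachable set is empty and stays empty for the remaining 2 symbols.
Reachable ∩ accepting = {} — empty.

rejected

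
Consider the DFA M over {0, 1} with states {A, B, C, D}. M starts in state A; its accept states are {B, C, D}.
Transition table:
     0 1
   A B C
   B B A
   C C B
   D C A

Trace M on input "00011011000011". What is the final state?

C

A --0--> B
B --0--> B
B --0--> B
B --1--> A
A --1--> C
C --0--> C
C --1--> B
B --1--> A
A --0--> B
B --0--> B
B --0--> B
B --0--> B
B --1--> A
A --1--> C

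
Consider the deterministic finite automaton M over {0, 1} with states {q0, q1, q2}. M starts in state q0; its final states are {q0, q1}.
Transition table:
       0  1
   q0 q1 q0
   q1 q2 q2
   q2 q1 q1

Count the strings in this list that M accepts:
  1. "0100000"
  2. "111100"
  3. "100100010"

1

"0100000": accepted
"111100": rejected
"100100010": rejected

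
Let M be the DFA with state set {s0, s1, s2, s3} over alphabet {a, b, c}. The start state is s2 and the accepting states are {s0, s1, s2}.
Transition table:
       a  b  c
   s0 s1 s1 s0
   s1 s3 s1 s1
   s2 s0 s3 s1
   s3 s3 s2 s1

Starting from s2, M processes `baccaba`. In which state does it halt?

s2 --b--> s3
s3 --a--> s3
s3 --c--> s1
s1 --c--> s1
s1 --a--> s3
s3 --b--> s2
s2 --a--> s0

s0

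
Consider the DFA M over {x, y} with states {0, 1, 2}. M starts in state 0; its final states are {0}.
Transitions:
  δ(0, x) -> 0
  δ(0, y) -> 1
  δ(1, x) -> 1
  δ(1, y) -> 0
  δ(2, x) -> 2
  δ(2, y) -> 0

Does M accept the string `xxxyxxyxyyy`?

rejected

0 --x--> 0
0 --x--> 0
0 --x--> 0
0 --y--> 1
1 --x--> 1
1 --x--> 1
1 --y--> 0
0 --x--> 0
0 --y--> 1
1 --y--> 0
0 --y--> 1
End in state 1, which is not an accepting state.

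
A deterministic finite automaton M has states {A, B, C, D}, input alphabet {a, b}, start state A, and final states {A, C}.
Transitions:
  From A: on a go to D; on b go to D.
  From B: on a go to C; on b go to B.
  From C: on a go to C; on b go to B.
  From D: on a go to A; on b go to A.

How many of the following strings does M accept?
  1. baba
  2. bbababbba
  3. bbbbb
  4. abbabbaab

baba: accepted
bbababbba: rejected
bbbbb: rejected
abbabbaab: rejected

1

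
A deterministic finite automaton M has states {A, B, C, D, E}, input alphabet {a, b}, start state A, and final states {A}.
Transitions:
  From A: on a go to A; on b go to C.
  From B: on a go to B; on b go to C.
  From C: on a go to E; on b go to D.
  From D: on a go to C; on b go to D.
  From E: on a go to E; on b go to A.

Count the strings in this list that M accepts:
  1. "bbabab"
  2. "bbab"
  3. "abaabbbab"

0

"bbabab": rejected
"bbab": rejected
"abaabbbab": rejected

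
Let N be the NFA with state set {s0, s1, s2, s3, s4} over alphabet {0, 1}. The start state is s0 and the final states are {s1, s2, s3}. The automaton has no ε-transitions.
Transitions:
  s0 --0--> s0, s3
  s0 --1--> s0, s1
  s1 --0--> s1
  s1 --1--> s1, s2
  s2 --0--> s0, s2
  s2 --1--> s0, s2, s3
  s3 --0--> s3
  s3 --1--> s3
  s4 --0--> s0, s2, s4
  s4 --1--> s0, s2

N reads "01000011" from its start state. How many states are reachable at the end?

4

Start: {s0}
read 0: {s0, s3}
read 1: {s0, s1, s3}
read 0: {s0, s1, s3}
read 0: {s0, s1, s3}
read 0: {s0, s1, s3}
read 0: {s0, s1, s3}
read 1: {s0, s1, s2, s3}
read 1: {s0, s1, s2, s3}
Final reachable set {s0, s1, s2, s3} has 4 states.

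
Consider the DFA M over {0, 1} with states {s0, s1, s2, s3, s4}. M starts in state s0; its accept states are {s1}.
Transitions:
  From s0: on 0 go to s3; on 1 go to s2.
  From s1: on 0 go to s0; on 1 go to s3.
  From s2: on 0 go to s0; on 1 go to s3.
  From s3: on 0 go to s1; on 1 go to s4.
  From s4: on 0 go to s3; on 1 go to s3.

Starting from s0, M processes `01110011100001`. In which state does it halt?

s0 --0--> s3
s3 --1--> s4
s4 --1--> s3
s3 --1--> s4
s4 --0--> s3
s3 --0--> s1
s1 --1--> s3
s3 --1--> s4
s4 --1--> s3
s3 --0--> s1
s1 --0--> s0
s0 --0--> s3
s3 --0--> s1
s1 --1--> s3

s3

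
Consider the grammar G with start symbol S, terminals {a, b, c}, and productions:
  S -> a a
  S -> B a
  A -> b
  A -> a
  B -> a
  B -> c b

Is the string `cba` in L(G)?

S ⇒ Ba ⇒ cba

yes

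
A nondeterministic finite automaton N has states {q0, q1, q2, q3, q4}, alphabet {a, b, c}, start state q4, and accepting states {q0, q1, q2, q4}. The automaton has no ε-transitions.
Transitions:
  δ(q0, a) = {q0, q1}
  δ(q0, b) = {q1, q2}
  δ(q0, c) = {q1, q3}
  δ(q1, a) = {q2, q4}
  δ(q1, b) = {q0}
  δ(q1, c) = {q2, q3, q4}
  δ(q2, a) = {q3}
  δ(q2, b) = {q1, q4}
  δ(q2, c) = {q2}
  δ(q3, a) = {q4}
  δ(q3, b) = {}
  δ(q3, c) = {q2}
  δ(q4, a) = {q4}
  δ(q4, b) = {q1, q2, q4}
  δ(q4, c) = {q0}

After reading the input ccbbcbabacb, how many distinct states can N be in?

Start: {q4}
read c: {q0}
read c: {q1, q3}
read b: {q0}
read b: {q1, q2}
read c: {q2, q3, q4}
read b: {q1, q2, q4}
read a: {q2, q3, q4}
read b: {q1, q2, q4}
read a: {q2, q3, q4}
read c: {q0, q2}
read b: {q1, q2, q4}
Final reachable set {q1, q2, q4} has 3 states.

3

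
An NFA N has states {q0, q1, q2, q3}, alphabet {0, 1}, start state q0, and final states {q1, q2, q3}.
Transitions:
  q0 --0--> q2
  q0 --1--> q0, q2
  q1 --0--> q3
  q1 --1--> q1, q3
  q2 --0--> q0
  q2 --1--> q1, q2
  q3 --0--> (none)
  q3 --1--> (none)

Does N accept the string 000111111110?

Start: {q0}
read 0: {q2}
read 0: {q0}
read 0: {q2}
read 1: {q1, q2}
read 1: {q1, q2, q3}
read 1: {q1, q2, q3}
read 1: {q1, q2, q3}
read 1: {q1, q2, q3}
read 1: {q1, q2, q3}
read 1: {q1, q2, q3}
read 1: {q1, q2, q3}
read 0: {q0, q3}
Reachable ∩ accepting = {q3} — nonempty.

accepted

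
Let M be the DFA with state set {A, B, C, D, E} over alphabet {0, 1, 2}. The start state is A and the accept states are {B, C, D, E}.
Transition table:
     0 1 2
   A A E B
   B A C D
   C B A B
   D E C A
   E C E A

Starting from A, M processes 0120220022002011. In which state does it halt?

E

A --0--> A
A --1--> E
E --2--> A
A --0--> A
A --2--> B
B --2--> D
D --0--> E
E --0--> C
C --2--> B
B --2--> D
D --0--> E
E --0--> C
C --2--> B
B --0--> A
A --1--> E
E --1--> E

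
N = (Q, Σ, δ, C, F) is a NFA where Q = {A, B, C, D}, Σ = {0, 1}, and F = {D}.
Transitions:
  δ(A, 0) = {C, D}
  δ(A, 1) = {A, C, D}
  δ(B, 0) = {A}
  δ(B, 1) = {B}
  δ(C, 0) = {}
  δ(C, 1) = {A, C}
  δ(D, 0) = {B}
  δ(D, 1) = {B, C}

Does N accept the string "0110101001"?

rejected

Start: {C}
read 0: {}
The reachable set is empty and stays empty for the remaining 9 symbols.
Reachable ∩ accepting = {} — empty.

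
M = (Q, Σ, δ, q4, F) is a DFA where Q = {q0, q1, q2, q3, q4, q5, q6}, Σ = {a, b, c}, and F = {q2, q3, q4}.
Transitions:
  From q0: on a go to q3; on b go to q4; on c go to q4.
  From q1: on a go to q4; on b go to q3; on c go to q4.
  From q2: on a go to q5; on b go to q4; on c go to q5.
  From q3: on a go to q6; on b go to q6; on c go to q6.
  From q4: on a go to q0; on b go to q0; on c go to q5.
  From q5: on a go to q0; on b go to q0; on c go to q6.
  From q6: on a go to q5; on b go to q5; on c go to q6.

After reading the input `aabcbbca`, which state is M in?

q4 --a--> q0
q0 --a--> q3
q3 --b--> q6
q6 --c--> q6
q6 --b--> q5
q5 --b--> q0
q0 --c--> q4
q4 --a--> q0

q0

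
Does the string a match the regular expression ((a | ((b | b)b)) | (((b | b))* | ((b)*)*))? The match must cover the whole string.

The left alternative (a|((b|b)b)) matches a.

yes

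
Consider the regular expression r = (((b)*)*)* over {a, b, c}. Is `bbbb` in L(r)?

Split into 4 pieces b · b · b · b; each matches ((b)*)*.

yes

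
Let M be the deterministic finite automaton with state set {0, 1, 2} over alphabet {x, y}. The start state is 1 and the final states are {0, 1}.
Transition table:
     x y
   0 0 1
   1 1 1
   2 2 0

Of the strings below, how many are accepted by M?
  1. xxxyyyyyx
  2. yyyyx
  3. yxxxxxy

xxxyyyyyx: accepted
yyyyx: accepted
yxxxxxy: accepted

3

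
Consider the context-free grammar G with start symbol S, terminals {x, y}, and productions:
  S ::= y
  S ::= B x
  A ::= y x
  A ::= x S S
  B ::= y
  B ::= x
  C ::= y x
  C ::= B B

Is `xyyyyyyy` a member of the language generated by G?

no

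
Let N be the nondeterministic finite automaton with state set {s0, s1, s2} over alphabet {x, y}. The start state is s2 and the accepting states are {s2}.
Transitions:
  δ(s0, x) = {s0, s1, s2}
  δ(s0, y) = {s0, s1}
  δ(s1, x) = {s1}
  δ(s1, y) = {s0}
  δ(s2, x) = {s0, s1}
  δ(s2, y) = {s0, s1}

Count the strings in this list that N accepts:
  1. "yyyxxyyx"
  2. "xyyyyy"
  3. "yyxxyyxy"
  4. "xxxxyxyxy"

"yyyxxyyx": accepted
"xyyyyy": rejected
"yyxxyyxy": rejected
"xxxxyxyxy": rejected

1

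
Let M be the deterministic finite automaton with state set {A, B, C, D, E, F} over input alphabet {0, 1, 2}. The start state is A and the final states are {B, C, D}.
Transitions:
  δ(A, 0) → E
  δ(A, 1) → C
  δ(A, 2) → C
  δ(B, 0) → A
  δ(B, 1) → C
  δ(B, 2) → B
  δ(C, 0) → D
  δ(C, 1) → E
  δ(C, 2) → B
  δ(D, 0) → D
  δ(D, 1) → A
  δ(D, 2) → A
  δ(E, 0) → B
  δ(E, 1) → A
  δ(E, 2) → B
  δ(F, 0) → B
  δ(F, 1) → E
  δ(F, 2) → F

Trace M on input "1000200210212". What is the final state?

A --1--> C
C --0--> D
D --0--> D
D --0--> D
D --2--> A
A --0--> E
E --0--> B
B --2--> B
B --1--> C
C --0--> D
D --2--> A
A --1--> C
C --2--> B

B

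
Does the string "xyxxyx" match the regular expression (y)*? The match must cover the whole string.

no

xyxxyx cannot be split into zero or more pieces each matching y.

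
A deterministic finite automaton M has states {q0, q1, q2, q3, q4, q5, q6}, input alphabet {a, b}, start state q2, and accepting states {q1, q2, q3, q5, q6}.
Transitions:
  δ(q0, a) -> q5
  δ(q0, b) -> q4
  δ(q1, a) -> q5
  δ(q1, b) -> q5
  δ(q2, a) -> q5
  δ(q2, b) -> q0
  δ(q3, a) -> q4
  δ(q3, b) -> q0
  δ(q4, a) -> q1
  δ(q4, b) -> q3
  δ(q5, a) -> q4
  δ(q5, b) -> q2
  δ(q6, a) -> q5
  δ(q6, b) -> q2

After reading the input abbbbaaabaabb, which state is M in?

q0

q2 --a--> q5
q5 --b--> q2
q2 --b--> q0
q0 --b--> q4
q4 --b--> q3
q3 --a--> q4
q4 --a--> q1
q1 --a--> q5
q5 --b--> q2
q2 --a--> q5
q5 --a--> q4
q4 --b--> q3
q3 --b--> q0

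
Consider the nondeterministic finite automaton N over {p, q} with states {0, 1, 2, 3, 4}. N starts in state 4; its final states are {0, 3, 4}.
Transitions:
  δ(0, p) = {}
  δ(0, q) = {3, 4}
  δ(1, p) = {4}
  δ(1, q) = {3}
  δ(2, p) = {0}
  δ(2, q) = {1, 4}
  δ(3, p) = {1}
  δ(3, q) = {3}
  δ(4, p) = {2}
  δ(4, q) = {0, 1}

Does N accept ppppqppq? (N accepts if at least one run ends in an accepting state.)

Start: {4}
read p: {2}
read p: {0}
read p: {}
The reachable set is empty and stays empty for the remaining 5 symbols.
Reachable ∩ accepting = {} — empty.

rejected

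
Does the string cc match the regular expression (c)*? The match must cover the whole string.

yes

Split into 2 pieces c · c; each matches c.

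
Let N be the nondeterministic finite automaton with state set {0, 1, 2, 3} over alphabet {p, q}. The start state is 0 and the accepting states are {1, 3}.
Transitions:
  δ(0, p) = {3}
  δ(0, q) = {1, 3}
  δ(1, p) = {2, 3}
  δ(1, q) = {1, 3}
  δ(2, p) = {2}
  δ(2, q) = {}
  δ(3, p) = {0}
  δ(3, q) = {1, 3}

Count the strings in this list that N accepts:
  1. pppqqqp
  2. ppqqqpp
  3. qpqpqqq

pppqqqp: accepted
ppqqqpp: accepted
qpqpqqq: accepted

3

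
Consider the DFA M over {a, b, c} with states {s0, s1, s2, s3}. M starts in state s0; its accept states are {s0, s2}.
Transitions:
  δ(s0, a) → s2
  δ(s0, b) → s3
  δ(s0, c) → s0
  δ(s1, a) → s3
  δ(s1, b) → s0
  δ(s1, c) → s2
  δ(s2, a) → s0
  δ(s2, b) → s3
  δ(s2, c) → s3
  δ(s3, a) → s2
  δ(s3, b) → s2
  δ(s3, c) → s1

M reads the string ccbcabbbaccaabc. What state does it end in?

s1

s0 --c--> s0
s0 --c--> s0
s0 --b--> s3
s3 --c--> s1
s1 --a--> s3
s3 --b--> s2
s2 --b--> s3
s3 --b--> s2
s2 --a--> s0
s0 --c--> s0
s0 --c--> s0
s0 --a--> s2
s2 --a--> s0
s0 --b--> s3
s3 --c--> s1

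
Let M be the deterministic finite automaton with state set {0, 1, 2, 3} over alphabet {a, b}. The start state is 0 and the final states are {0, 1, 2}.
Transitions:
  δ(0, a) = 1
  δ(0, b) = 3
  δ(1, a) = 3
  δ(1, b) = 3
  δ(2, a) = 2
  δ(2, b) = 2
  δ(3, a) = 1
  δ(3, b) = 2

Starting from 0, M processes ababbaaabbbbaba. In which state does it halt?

0 --a--> 1
1 --b--> 3
3 --a--> 1
1 --b--> 3
3 --b--> 2
2 --a--> 2
2 --a--> 2
2 --a--> 2
2 --b--> 2
2 --b--> 2
2 --b--> 2
2 --b--> 2
2 --a--> 2
2 --b--> 2
2 --a--> 2

2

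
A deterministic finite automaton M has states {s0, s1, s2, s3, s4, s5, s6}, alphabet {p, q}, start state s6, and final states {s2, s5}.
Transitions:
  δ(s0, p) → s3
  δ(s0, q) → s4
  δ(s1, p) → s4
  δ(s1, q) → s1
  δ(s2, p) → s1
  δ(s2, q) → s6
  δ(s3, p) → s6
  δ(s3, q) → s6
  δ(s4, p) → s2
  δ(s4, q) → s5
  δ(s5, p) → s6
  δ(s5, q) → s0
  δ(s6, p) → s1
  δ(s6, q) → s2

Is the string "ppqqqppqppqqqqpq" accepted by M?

s6 --p--> s1
s1 --p--> s4
s4 --q--> s5
s5 --q--> s0
s0 --q--> s4
s4 --p--> s2
s2 --p--> s1
s1 --q--> s1
s1 --p--> s4
s4 --p--> s2
s2 --q--> s6
s6 --q--> s2
s2 --q--> s6
s6 --q--> s2
s2 --p--> s1
s1 --q--> s1
End in state s1, which is not an accepting state.

rejected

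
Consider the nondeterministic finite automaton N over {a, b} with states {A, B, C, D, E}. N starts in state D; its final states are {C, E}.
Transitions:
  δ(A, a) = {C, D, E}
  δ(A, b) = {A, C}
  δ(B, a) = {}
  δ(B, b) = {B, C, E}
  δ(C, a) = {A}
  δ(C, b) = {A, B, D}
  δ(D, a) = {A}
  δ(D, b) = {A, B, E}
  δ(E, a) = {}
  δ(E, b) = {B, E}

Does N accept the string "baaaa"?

Start: {D}
read b: {A, B, E}
read a: {C, D, E}
read a: {A}
read a: {C, D, E}
read a: {A}
Reachable ∩ accepting = {} — empty.

rejected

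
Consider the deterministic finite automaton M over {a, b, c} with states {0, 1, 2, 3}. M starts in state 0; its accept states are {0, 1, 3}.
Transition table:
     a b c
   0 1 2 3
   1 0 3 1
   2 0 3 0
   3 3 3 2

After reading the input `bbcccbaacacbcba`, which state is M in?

0 --b--> 2
2 --b--> 3
3 --c--> 2
2 --c--> 0
0 --c--> 3
3 --b--> 3
3 --a--> 3
3 --a--> 3
3 --c--> 2
2 --a--> 0
0 --c--> 3
3 --b--> 3
3 --c--> 2
2 --b--> 3
3 --a--> 3

3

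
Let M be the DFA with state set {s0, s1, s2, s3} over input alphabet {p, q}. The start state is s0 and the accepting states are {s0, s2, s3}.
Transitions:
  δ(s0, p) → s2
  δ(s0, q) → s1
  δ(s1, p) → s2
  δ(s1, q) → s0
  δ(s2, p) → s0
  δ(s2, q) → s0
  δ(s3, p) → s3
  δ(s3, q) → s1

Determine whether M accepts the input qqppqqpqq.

rejected

s0 --q--> s1
s1 --q--> s0
s0 --p--> s2
s2 --p--> s0
s0 --q--> s1
s1 --q--> s0
s0 --p--> s2
s2 --q--> s0
s0 --q--> s1
End in state s1, which is not an accepting state.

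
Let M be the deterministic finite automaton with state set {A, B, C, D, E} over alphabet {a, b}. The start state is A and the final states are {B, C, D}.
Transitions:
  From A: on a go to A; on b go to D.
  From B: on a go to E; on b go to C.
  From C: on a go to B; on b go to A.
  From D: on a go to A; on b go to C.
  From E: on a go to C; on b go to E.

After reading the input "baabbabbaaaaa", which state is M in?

A

A --b--> D
D --a--> A
A --a--> A
A --b--> D
D --b--> C
C --a--> B
B --b--> C
C --b--> A
A --a--> A
A --a--> A
A --a--> A
A --a--> A
A --a--> A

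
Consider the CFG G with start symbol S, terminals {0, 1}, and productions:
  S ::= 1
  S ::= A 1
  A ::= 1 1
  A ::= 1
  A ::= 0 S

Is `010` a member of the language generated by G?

no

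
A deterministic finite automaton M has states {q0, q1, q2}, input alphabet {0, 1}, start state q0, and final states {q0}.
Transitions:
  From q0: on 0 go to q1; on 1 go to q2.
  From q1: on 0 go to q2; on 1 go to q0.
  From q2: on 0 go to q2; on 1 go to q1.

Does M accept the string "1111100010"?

q0 --1--> q2
q2 --1--> q1
q1 --1--> q0
q0 --1--> q2
q2 --1--> q1
q1 --0--> q2
q2 --0--> q2
q2 --0--> q2
q2 --1--> q1
q1 --0--> q2
End in state q2, which is not an accepting state.

rejected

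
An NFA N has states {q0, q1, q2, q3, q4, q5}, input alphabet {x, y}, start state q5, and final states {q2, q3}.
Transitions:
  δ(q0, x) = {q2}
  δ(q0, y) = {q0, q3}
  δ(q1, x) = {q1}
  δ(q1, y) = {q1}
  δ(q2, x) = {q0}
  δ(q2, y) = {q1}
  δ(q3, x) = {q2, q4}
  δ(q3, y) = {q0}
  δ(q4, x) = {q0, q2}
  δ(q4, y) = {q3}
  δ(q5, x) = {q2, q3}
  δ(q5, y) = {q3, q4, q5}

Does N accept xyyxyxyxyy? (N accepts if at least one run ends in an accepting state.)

Start: {q5}
read x: {q2, q3}
read y: {q0, q1}
read y: {q0, q1, q3}
read x: {q1, q2, q4}
read y: {q1, q3}
read x: {q1, q2, q4}
read y: {q1, q3}
read x: {q1, q2, q4}
read y: {q1, q3}
read y: {q0, q1}
Reachable ∩ accepting = {} — empty.

rejected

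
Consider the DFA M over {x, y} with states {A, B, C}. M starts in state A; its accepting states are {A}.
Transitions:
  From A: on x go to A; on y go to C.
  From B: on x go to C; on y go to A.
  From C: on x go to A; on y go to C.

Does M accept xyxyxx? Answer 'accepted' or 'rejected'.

accepted

A --x--> A
A --y--> C
C --x--> A
A --y--> C
C --x--> A
A --x--> A
End in state A, which is an accepting state.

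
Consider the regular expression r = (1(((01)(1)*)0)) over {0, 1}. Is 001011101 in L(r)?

no

No split of 001011101 into u·v has 1 matching u and (((01)(1)*)0) matching v.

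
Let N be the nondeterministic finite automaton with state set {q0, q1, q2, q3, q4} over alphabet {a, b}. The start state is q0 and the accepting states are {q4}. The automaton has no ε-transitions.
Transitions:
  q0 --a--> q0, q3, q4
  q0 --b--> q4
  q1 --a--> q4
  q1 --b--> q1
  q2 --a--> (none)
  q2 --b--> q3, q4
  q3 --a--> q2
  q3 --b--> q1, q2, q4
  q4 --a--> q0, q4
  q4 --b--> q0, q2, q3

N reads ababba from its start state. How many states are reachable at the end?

Start: {q0}
read a: {q0, q3, q4}
read b: {q0, q1, q2, q3, q4}
read a: {q0, q2, q3, q4}
read b: {q0, q1, q2, q3, q4}
read b: {q0, q1, q2, q3, q4}
read a: {q0, q2, q3, q4}
Final reachable set {q0, q2, q3, q4} has 4 states.

4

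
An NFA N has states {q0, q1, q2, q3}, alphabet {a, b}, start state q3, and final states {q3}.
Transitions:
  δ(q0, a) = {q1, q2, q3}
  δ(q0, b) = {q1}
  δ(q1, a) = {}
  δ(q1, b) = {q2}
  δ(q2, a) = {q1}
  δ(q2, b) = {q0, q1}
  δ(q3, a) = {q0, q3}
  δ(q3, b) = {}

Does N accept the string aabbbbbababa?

accepted

Start: {q3}
read a: {q0, q3}
read a: {q0, q1, q2, q3}
read b: {q0, q1, q2}
read b: {q0, q1, q2}
read b: {q0, q1, q2}
read b: {q0, q1, q2}
read b: {q0, q1, q2}
read a: {q1, q2, q3}
read b: {q0, q1, q2}
read a: {q1, q2, q3}
read b: {q0, q1, q2}
read a: {q1, q2, q3}
Reachable ∩ accepting = {q3} — nonempty.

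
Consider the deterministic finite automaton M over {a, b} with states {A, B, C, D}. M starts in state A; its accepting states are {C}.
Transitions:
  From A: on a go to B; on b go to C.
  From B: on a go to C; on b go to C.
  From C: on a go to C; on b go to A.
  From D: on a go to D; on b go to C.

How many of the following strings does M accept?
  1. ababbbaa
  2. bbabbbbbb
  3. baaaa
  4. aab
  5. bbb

ababbbaa: accepted
bbabbbbbb: rejected
baaaa: accepted
aab: rejected
bbb: accepted

3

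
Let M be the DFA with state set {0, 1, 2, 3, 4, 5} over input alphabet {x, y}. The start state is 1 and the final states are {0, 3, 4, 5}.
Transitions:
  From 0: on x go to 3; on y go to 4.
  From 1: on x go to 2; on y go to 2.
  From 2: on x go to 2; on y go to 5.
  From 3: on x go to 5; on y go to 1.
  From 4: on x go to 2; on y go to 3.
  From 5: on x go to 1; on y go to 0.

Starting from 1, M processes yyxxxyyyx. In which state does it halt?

1 --y--> 2
2 --y--> 5
5 --x--> 1
1 --x--> 2
2 --x--> 2
2 --y--> 5
5 --y--> 0
0 --y--> 4
4 --x--> 2

2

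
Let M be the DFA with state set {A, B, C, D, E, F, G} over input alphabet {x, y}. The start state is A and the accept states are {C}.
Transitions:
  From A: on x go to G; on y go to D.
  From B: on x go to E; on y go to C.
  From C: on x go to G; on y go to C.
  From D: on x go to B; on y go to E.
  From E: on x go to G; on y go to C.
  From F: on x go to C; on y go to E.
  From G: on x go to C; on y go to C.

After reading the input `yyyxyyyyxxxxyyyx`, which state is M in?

G

A --y--> D
D --y--> E
E --y--> C
C --x--> G
G --y--> C
C --y--> C
C --y--> C
C --y--> C
C --x--> G
G --x--> C
C --x--> G
G --x--> C
C --y--> C
C --y--> C
C --y--> C
C --x--> G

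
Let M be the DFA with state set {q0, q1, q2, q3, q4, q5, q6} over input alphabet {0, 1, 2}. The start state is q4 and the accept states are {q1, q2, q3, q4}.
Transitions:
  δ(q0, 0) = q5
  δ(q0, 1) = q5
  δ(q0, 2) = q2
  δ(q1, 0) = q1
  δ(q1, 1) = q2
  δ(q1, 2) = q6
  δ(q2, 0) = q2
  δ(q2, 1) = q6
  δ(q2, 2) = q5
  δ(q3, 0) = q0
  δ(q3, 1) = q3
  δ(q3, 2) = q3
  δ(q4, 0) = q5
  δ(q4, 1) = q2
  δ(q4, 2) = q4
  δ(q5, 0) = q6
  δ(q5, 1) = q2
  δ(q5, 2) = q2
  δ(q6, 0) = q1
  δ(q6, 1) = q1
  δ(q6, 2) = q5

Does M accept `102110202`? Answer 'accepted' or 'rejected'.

rejected

q4 --1--> q2
q2 --0--> q2
q2 --2--> q5
q5 --1--> q2
q2 --1--> q6
q6 --0--> q1
q1 --2--> q6
q6 --0--> q1
q1 --2--> q6
End in state q6, which is not an accepting state.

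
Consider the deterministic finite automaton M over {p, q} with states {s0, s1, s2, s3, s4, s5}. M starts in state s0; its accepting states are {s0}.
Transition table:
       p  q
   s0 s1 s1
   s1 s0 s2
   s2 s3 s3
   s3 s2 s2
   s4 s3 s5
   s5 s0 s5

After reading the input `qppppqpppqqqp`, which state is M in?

s3

s0 --q--> s1
s1 --p--> s0
s0 --p--> s1
s1 --p--> s0
s0 --p--> s1
s1 --q--> s2
s2 --p--> s3
s3 --p--> s2
s2 --p--> s3
s3 --q--> s2
s2 --q--> s3
s3 --q--> s2
s2 --p--> s3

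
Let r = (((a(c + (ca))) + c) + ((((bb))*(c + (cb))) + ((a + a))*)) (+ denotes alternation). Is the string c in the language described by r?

yes

The left alternative ((a(c+(ca)))+c) matches c.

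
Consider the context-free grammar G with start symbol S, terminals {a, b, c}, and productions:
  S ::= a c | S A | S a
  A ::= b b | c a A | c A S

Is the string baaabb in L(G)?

no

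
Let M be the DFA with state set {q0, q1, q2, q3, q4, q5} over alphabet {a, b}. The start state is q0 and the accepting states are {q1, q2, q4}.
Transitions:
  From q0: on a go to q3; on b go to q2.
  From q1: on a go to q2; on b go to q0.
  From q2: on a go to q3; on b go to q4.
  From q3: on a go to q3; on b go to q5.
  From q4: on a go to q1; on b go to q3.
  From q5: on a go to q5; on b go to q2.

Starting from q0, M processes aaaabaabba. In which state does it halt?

q0 --a--> q3
q3 --a--> q3
q3 --a--> q3
q3 --a--> q3
q3 --b--> q5
q5 --a--> q5
q5 --a--> q5
q5 --b--> q2
q2 --b--> q4
q4 --a--> q1

q1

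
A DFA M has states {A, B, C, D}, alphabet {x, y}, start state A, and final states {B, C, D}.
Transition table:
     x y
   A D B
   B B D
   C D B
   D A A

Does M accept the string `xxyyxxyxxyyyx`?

accepted

A --x--> D
D --x--> A
A --y--> B
B --y--> D
D --x--> A
A --x--> D
D --y--> A
A --x--> D
D --x--> A
A --y--> B
B --y--> D
D --y--> A
A --x--> D
End in state D, which is an accepting state.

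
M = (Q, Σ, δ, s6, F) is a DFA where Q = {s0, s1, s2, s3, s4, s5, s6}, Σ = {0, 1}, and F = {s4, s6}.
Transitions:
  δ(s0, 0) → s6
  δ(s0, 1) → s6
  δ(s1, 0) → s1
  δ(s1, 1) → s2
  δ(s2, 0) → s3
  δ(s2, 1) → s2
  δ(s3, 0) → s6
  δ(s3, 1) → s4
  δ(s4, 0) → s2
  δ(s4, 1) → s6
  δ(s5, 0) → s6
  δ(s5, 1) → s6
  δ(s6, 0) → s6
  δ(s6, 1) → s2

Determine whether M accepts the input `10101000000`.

s6 --1--> s2
s2 --0--> s3
s3 --1--> s4
s4 --0--> s2
s2 --1--> s2
s2 --0--> s3
s3 --0--> s6
s6 --0--> s6
s6 --0--> s6
s6 --0--> s6
s6 --0--> s6
End in state s6, which is an accepting state.

accepted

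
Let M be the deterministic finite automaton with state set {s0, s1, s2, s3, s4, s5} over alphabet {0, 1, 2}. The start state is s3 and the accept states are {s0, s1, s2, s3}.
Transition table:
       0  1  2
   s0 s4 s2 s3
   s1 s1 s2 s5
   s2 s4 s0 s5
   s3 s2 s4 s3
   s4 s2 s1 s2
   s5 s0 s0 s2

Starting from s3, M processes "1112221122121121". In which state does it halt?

s0

s3 --1--> s4
s4 --1--> s1
s1 --1--> s2
s2 --2--> s5
s5 --2--> s2
s2 --2--> s5
s5 --1--> s0
s0 --1--> s2
s2 --2--> s5
s5 --2--> s2
s2 --1--> s0
s0 --2--> s3
s3 --1--> s4
s4 --1--> s1
s1 --2--> s5
s5 --1--> s0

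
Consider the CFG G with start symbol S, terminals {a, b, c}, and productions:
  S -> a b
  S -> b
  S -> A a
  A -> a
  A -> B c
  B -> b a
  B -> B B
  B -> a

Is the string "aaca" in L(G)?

S ⇒ Aa ⇒ Bca ⇒ BBca ⇒ aBca ⇒ aaca

yes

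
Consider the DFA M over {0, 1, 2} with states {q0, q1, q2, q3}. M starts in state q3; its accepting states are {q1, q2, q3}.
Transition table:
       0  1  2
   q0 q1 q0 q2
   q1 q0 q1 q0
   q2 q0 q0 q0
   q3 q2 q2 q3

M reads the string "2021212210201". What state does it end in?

q3 --2--> q3
q3 --0--> q2
q2 --2--> q0
q0 --1--> q0
q0 --2--> q2
q2 --1--> q0
q0 --2--> q2
q2 --2--> q0
q0 --1--> q0
q0 --0--> q1
q1 --2--> q0
q0 --0--> q1
q1 --1--> q1

q1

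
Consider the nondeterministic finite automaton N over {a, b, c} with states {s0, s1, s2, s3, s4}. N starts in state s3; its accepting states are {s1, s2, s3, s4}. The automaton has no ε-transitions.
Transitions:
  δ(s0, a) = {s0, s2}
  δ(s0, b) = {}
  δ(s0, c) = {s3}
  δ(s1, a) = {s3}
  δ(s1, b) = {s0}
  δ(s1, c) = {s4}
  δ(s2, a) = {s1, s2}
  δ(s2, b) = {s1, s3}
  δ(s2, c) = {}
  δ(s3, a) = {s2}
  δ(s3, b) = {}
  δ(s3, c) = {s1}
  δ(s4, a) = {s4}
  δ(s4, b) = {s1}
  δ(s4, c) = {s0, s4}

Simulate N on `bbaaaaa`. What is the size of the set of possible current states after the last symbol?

0

Start: {s3}
read b: {}
The reachable set is empty and stays empty for the remaining 6 symbols.
Final reachable set {} has 0 states.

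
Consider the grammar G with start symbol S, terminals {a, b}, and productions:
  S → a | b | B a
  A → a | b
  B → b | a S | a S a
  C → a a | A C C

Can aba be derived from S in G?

S ⇒ Ba ⇒ aSa ⇒ aba

yes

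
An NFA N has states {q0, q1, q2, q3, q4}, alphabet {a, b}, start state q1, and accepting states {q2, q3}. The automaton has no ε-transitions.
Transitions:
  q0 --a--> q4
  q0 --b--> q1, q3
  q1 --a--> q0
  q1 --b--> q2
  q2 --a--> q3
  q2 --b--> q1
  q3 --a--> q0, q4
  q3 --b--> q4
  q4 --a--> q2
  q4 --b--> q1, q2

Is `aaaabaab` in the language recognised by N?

Start: {q1}
read a: {q0}
read a: {q4}
read a: {q2}
read a: {q3}
read b: {q4}
read a: {q2}
read a: {q3}
read b: {q4}
Reachable ∩ accepting = {} — empty.

rejected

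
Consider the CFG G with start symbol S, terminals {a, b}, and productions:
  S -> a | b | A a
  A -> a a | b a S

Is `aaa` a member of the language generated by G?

yes

S ⇒ Aa ⇒ aaa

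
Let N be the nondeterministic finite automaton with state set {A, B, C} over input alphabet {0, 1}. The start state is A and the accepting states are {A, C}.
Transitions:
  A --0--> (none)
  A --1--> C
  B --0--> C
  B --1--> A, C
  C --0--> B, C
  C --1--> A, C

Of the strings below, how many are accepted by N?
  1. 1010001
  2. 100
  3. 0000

1010001: accepted
100: accepted
0000: rejected

2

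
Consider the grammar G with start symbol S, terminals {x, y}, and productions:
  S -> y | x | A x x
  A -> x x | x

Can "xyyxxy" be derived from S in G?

no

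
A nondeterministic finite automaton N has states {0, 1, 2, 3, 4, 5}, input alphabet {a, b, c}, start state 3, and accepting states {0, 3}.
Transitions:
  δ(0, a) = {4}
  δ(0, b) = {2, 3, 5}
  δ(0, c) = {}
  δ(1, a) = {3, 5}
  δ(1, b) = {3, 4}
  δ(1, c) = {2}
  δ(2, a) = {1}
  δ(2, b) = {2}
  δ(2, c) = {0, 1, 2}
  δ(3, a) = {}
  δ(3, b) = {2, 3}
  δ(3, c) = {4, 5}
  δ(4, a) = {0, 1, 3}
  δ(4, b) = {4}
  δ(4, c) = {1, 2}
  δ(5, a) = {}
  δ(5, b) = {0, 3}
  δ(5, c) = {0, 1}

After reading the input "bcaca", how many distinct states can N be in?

Start: {3}
read b: {2, 3}
read c: {0, 1, 2, 4, 5}
read a: {0, 1, 3, 4, 5}
read c: {0, 1, 2, 4, 5}
read a: {0, 1, 3, 4, 5}
Final reachable set {0, 1, 3, 4, 5} has 5 states.

5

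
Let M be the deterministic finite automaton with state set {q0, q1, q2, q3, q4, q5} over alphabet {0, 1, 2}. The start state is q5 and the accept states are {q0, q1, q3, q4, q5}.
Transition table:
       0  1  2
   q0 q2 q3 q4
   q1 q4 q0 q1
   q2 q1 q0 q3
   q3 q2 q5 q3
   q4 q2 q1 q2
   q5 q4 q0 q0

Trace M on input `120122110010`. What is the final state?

q2

q5 --1--> q0
q0 --2--> q4
q4 --0--> q2
q2 --1--> q0
q0 --2--> q4
q4 --2--> q2
q2 --1--> q0
q0 --1--> q3
q3 --0--> q2
q2 --0--> q1
q1 --1--> q0
q0 --0--> q2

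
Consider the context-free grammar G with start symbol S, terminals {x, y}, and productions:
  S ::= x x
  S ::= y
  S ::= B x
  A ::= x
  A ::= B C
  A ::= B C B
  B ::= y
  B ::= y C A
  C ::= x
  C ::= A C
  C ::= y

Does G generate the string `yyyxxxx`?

yes

S ⇒ Bx ⇒ yCAx ⇒ yyAx ⇒ yyBCx ⇒ yyyCACx ⇒ yyyxACx ⇒ yyyxxCx ⇒ yyyxxxx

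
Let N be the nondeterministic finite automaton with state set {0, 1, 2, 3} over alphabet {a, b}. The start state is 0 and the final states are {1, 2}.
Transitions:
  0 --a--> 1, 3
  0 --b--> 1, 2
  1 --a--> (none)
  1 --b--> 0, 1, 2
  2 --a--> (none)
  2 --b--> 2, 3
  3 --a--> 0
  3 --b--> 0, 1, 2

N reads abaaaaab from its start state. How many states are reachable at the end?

3

Start: {0}
read a: {1, 3}
read b: {0, 1, 2}
read a: {1, 3}
read a: {0}
read a: {1, 3}
read a: {0}
read a: {1, 3}
read b: {0, 1, 2}
Final reachable set {0, 1, 2} has 3 states.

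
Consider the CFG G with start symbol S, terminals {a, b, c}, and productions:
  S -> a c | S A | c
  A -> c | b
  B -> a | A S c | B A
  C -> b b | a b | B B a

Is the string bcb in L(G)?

no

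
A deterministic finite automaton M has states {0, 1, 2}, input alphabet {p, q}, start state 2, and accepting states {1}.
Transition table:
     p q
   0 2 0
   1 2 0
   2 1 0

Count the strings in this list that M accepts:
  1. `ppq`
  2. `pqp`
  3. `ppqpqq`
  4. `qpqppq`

`ppq`: rejected
`pqp`: rejected
`ppqpqq`: rejected
`qpqppq`: rejected

0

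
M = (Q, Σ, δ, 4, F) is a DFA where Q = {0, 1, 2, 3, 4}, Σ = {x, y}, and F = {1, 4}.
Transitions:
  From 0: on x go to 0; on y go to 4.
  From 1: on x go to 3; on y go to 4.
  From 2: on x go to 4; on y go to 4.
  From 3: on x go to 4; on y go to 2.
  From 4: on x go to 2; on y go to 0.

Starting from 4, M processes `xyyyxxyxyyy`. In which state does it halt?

4 --x--> 2
2 --y--> 4
4 --y--> 0
0 --y--> 4
4 --x--> 2
2 --x--> 4
4 --y--> 0
0 --x--> 0
0 --y--> 4
4 --y--> 0
0 --y--> 4

4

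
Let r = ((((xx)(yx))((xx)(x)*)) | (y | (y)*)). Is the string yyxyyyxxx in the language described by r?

Neither (((xx)(yx))((xx)(x)*)) nor (y|(y)*) matches yyxyyyxxx.

no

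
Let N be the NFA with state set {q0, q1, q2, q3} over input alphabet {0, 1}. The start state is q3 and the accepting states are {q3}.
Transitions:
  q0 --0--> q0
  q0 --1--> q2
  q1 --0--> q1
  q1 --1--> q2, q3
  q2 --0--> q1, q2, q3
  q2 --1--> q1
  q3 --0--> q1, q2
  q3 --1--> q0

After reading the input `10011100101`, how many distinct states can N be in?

4

Start: {q3}
read 1: {q0}
read 0: {q0}
read 0: {q0}
read 1: {q2}
read 1: {q1}
read 1: {q2, q3}
read 0: {q1, q2, q3}
read 0: {q1, q2, q3}
read 1: {q0, q1, q2, q3}
read 0: {q0, q1, q2, q3}
read 1: {q0, q1, q2, q3}
Final reachable set {q0, q1, q2, q3} has 4 states.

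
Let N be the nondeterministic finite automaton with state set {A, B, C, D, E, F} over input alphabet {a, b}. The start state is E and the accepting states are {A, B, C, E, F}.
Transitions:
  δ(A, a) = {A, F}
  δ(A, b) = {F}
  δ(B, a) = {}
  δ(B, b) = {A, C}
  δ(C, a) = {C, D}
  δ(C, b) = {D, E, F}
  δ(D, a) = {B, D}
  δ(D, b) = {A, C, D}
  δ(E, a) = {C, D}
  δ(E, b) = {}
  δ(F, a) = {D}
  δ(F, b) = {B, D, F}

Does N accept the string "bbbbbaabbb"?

rejected

Start: {E}
read b: {}
The reachable set is empty and stays empty for the remaining 9 symbols.
Reachable ∩ accepting = {} — empty.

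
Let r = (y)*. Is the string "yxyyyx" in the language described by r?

no

yxyyyx cannot be split into zero or more pieces each matching y.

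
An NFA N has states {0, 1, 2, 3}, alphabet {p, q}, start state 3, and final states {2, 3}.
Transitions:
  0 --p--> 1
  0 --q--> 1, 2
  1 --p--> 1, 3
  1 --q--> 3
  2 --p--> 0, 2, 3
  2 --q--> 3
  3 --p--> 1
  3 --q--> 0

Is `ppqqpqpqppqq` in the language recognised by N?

Start: {3}
read p: {1}
read p: {1, 3}
read q: {0, 3}
read q: {0, 1, 2}
read p: {0, 1, 2, 3}
read q: {0, 1, 2, 3}
read p: {0, 1, 2, 3}
read q: {0, 1, 2, 3}
read p: {0, 1, 2, 3}
read p: {0, 1, 2, 3}
read q: {0, 1, 2, 3}
read q: {0, 1, 2, 3}
Reachable ∩ accepting = {2, 3} — nonempty.

accepted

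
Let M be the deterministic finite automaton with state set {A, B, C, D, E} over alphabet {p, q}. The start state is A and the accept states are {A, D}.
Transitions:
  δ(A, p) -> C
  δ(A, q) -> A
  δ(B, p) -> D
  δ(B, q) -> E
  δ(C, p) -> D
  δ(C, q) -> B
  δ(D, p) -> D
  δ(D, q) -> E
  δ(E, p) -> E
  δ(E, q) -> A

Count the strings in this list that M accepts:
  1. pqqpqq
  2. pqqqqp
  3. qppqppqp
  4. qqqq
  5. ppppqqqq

pqqpqq: accepted
pqqqqp: rejected
qppqppqp: rejected
qqqq: accepted
ppppqqqq: accepted

3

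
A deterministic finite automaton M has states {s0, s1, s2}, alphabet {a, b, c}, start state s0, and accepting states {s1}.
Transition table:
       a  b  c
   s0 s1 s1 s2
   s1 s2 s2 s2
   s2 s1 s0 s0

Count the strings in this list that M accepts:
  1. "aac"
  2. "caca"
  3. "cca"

2

"aac": rejected
"caca": accepted
"cca": accepted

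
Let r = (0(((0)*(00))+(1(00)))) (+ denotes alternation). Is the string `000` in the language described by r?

Split as 0·00: 0 matches 0 and (((0)*(00))+(1(00))) matches 00.

yes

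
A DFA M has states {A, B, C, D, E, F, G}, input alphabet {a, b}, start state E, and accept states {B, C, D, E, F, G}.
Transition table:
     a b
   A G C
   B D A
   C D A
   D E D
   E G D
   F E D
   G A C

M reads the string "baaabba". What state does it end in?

G

E --b--> D
D --a--> E
E --a--> G
G --a--> A
A --b--> C
C --b--> A
A --a--> G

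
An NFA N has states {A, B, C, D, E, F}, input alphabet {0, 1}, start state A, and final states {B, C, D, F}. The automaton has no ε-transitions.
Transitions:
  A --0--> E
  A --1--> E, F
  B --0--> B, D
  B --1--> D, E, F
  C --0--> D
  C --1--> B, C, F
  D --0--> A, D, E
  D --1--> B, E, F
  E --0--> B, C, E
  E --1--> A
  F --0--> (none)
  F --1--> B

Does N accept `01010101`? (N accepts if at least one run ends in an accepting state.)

rejected

Start: {A}
read 0: {E}
read 1: {A}
read 0: {E}
read 1: {A}
read 0: {E}
read 1: {A}
read 0: {E}
read 1: {A}
Reachable ∩ accepting = {} — empty.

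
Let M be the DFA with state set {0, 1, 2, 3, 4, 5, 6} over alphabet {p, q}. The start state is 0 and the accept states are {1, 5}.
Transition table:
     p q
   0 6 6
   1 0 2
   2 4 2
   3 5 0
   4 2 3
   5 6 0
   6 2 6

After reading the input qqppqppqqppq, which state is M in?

0 --q--> 6
6 --q--> 6
6 --p--> 2
2 --p--> 4
4 --q--> 3
3 --p--> 5
5 --p--> 6
6 --q--> 6
6 --q--> 6
6 --p--> 2
2 --p--> 4
4 --q--> 3

3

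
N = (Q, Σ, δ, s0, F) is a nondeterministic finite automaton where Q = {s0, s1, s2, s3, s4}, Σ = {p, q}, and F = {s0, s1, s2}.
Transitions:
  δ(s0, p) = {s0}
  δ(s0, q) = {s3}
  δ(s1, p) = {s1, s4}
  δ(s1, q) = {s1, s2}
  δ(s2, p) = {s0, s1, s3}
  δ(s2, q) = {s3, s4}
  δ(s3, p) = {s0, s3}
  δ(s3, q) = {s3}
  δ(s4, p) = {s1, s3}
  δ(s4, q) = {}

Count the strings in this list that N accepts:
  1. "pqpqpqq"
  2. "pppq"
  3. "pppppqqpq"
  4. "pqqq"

0

"pqpqpqq": rejected
"pppq": rejected
"pppppqqpq": rejected
"pqqq": rejected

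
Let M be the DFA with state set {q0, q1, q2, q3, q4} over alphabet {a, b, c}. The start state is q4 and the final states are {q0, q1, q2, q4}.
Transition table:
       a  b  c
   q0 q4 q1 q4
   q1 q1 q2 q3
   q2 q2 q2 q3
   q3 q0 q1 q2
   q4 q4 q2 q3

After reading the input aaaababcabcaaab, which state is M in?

q4 --a--> q4
q4 --a--> q4
q4 --a--> q4
q4 --a--> q4
q4 --b--> q2
q2 --a--> q2
q2 --b--> q2
q2 --c--> q3
q3 --a--> q0
q0 --b--> q1
q1 --c--> q3
q3 --a--> q0
q0 --a--> q4
q4 --a--> q4
q4 --b--> q2

q2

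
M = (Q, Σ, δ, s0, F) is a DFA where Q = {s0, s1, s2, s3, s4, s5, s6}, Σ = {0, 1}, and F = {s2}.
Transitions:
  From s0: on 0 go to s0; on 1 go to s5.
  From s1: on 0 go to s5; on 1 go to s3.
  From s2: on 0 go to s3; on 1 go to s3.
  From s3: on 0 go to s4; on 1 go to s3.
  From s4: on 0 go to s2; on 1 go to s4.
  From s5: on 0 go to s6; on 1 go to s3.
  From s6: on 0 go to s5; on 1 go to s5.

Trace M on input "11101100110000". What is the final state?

s0 --1--> s5
s5 --1--> s3
s3 --1--> s3
s3 --0--> s4
s4 --1--> s4
s4 --1--> s4
s4 --0--> s2
s2 --0--> s3
s3 --1--> s3
s3 --1--> s3
s3 --0--> s4
s4 --0--> s2
s2 --0--> s3
s3 --0--> s4

s4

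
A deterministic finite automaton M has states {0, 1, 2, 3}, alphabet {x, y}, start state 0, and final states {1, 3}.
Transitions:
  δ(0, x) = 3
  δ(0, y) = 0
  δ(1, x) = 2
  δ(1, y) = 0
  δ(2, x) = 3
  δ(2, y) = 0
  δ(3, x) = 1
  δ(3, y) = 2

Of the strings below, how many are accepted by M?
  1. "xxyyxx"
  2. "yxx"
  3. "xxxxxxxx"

3

"xxyyxx": accepted
"yxx": accepted
"xxxxxxxx": accepted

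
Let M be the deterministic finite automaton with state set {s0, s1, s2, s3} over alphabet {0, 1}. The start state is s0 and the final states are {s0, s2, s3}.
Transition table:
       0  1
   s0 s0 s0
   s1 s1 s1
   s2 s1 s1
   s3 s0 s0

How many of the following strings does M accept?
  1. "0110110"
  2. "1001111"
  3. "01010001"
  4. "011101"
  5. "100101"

5

"0110110": accepted
"1001111": accepted
"01010001": accepted
"011101": accepted
"100101": accepted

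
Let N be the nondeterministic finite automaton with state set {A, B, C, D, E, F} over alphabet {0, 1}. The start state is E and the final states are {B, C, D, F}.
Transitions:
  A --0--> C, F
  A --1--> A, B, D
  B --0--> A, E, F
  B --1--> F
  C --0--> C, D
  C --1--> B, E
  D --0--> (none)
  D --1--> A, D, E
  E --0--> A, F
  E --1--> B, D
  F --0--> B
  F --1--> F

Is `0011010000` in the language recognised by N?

Start: {E}
read 0: {A, F}
read 0: {B, C, F}
read 1: {B, E, F}
read 1: {B, D, F}
read 0: {A, B, E, F}
read 1: {A, B, D, F}
read 0: {A, B, C, E, F}
read 0: {A, B, C, D, E, F}
read 0: {A, B, C, D, E, F}
read 0: {A, B, C, D, E, F}
Reachable ∩ accepting = {B, C, D, F} — nonempty.

accepted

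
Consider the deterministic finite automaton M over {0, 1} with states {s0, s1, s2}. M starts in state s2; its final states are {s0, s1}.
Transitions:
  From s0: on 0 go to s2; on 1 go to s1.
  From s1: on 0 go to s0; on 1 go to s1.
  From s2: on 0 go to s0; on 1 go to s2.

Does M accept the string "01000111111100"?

s2 --0--> s0
s0 --1--> s1
s1 --0--> s0
s0 --0--> s2
s2 --0--> s0
s0 --1--> s1
s1 --1--> s1
s1 --1--> s1
s1 --1--> s1
s1 --1--> s1
s1 --1--> s1
s1 --1--> s1
s1 --0--> s0
s0 --0--> s2
End in state s2, which is not an accepting state.

rejected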